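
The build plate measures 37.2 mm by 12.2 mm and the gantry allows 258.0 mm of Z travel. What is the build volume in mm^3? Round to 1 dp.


V = 37.2 * 12.2 * 258.0 = 117090.7 mm^3


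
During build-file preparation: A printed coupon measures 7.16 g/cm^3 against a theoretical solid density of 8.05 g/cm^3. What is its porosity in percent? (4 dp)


Porosity = (1-7.16/8.05)*100 = 11.0559 %


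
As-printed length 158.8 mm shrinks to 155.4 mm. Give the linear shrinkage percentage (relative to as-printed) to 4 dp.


Shrinkage = ((158.8-155.4)/158.8)*100 = 2.1411 %


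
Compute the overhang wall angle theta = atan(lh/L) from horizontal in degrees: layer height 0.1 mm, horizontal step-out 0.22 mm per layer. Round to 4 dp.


angle = atan(0.1/0.22) = 24.444 degrees


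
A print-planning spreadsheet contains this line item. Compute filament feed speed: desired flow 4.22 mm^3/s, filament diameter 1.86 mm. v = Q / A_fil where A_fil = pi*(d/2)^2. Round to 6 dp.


A = pi*(1.86/2)^2 = 2.717163
v = 4.22 / 2.717163 = 1.55309 mm/s


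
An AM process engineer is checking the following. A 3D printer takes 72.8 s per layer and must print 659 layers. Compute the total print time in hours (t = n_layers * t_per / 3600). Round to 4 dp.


t = 659 * 72.8 / 3600 = 13.3264 hrs


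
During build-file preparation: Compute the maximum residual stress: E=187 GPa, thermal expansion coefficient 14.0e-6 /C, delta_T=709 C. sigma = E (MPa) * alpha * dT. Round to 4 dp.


sigma = 187*1000 * 14.0e-6 * 709 = 1856.162 MPa


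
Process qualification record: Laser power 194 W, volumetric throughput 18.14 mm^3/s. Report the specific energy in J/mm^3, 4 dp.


SE = 194 / 18.14 = 10.6946 J/mm^3


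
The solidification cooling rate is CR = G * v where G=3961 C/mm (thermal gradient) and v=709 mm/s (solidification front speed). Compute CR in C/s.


CR = 3961 * 709 = 2808349 C/s


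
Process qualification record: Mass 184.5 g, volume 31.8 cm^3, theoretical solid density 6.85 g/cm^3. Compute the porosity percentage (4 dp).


rho_part = 184.5 / 31.8 = 5.80188679 g/cm^3
Porosity = (1 - 5.80188679/6.85)*100 = 15.3009 %


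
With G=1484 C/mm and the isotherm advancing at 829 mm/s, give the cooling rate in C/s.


CR = 1484 * 829 = 1230236 C/s


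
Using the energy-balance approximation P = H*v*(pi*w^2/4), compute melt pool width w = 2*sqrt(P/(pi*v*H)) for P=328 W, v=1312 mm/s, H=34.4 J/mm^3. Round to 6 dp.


w = 2*sqrt(328/(pi*1312*34.4)) = 0.096194 mm


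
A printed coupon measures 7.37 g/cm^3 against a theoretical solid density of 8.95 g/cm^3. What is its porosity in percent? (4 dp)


Porosity = (1-7.37/8.95)*100 = 17.6536 %


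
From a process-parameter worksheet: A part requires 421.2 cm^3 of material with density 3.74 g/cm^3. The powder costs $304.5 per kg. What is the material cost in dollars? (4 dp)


Mass = 421.2*3.74/1000 = 1.575288 kg
Cost = 1.575288 * 304.5 = 479.6752 $


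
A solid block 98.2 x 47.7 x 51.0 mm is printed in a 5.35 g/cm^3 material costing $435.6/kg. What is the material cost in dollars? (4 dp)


V = 98.2 * 47.7 * 51.0 = 238891.14 mm^3 = 238.89114 cm^3
Mass = 238.89114 * 5.35 / 1000 = 1.2780676 kg
Cost = 1.2780676 * 435.6 = 556.7262 $


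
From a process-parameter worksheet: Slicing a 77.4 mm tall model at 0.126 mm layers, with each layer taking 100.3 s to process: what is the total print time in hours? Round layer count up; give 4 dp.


Layers = ceil(77.4/0.126) = 615
t = 615 * 100.3 / 3600 = 17.1346 hrs


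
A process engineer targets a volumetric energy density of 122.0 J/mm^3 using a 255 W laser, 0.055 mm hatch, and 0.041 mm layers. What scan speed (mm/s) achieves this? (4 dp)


v = 255 / (122.0*0.055*0.041) = 926.902 mm/s


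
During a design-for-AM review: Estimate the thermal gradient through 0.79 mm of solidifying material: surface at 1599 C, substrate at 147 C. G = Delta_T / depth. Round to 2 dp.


G = (1599-147)/0.79 = 1837.97 C/mm


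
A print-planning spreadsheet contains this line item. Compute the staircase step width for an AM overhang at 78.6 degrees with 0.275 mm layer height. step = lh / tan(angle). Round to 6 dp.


step = 0.275 / tan(78.6) = 0.05545 mm


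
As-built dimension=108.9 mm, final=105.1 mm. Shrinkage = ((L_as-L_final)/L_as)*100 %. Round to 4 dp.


Shrinkage = ((108.9-105.1)/108.9)*100 = 3.4894 %


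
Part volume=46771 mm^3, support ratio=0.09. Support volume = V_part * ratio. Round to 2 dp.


V_support = 46771 * 0.09 = 4209.39 mm^3


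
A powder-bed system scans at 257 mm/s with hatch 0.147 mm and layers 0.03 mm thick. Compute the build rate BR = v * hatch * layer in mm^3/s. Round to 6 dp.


Rate = 257 * 0.147 * 0.03 = 1.13337 mm^3/s


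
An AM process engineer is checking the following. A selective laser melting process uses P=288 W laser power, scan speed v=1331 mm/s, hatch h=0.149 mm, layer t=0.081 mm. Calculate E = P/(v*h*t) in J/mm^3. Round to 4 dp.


E = 288 / (1331*0.149*0.081) = 17.9285 J/mm^3


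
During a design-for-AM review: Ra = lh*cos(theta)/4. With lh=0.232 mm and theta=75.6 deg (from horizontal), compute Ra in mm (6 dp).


Ra = 0.232 * cos(75.6) / 4 = 0.014424 mm


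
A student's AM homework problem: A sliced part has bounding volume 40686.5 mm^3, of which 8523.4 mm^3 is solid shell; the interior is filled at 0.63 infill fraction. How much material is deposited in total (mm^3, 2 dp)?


V_infill = (40686.5 - 8523.4) * 0.63 = 20262.75
V_total = 8523.4 + 20262.75 = 28786.15 mm^3


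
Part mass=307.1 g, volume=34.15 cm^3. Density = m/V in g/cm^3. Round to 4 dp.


rho = 307.1 / 34.15 = 8.9927 g/cm^3


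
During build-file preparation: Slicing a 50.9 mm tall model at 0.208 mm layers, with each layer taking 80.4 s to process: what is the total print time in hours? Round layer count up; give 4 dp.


Layers = ceil(50.9/0.208) = 245
t = 245 * 80.4 / 3600 = 5.4717 hrs


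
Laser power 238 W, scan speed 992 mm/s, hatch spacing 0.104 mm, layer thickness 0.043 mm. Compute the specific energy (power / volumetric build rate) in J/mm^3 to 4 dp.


Build rate = 992 * 0.104 * 0.043 = 4.436224 mm^3/s
SE = 238 / 4.436224 = 53.6492 J/mm^3


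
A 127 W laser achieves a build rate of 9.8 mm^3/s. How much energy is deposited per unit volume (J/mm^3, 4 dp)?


SE = 127 / 9.8 = 12.9592 J/mm^3


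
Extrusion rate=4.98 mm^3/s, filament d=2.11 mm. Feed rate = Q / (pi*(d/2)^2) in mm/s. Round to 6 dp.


A = pi*(2.11/2)^2 = 3.496671
v = 4.98 / 3.496671 = 1.424212 mm/s


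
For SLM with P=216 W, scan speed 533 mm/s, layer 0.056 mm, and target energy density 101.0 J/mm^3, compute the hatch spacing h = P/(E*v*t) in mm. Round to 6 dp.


h = 216 / (101.0*533*0.056) = 0.07165 mm


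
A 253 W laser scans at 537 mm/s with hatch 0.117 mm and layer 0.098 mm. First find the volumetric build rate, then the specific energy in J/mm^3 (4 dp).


Build rate = 537 * 0.117 * 0.098 = 6.157242 mm^3/s
SE = 253 / 6.157242 = 41.0898 J/mm^3


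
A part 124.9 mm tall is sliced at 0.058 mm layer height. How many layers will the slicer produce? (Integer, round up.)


Layers = ceil(124.9/0.058) = 2154


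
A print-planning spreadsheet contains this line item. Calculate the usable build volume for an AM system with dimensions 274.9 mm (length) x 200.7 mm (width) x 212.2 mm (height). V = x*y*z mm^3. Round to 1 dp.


V = 274.9 * 200.7 * 212.2 = 11707589.6 mm^3


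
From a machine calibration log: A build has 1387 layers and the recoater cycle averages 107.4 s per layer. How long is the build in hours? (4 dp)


t = 1387 * 107.4 / 3600 = 41.3788 hrs


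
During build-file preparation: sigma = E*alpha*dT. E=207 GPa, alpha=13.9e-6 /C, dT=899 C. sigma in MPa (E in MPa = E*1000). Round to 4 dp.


sigma = 207*1000 * 13.9e-6 * 899 = 2586.6927 MPa


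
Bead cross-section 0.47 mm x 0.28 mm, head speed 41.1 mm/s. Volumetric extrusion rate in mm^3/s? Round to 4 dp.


Rate = 0.47 * 0.28 * 41.1 = 5.4088 mm^3/s


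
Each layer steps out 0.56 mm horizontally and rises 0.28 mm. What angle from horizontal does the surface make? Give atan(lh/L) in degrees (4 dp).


angle = atan(0.28/0.56) = 26.5651 degrees


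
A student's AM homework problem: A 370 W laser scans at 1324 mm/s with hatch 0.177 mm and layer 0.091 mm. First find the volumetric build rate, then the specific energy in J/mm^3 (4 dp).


Build rate = 1324 * 0.177 * 0.091 = 21.325668 mm^3/s
SE = 370 / 21.325668 = 17.35 J/mm^3


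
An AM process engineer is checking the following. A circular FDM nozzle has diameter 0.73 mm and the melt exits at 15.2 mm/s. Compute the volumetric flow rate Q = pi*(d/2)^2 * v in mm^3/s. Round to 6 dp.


A = pi*(0.73/2)^2 = 0.41853868 mm^2
Q = 0.41853868 * 15.2 = 6.361788 mm^3/s


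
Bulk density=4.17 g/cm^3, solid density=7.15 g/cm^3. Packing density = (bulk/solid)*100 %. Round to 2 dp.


Packing = (4.17/7.15)*100 = 58.32 %


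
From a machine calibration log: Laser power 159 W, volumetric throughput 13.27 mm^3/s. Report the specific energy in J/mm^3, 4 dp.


SE = 159 / 13.27 = 11.9819 J/mm^3


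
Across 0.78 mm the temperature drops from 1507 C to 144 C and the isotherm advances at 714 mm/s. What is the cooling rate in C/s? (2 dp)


G = (1507-144)/0.78 = 1747.43589744 C/mm
CR = 1747.43589744 * 714 = 1247669.23 C/s


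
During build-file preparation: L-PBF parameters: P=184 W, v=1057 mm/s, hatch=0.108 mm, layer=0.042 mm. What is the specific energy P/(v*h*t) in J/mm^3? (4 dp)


Build rate = 1057 * 0.108 * 0.042 = 4.794552 mm^3/s
SE = 184 / 4.794552 = 38.3769 J/mm^3


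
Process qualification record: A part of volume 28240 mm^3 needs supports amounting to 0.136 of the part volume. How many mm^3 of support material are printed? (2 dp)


V_support = 28240 * 0.136 = 3840.64 mm^3


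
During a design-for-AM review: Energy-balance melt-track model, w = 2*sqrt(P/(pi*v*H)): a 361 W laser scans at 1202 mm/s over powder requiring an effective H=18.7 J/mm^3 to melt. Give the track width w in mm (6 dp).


w = 2*sqrt(361/(pi*1202*18.7)) = 0.143 mm


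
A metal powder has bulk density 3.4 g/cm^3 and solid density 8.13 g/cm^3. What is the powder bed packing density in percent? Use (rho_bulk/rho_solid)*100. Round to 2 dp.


Packing = (3.4/8.13)*100 = 41.82 %


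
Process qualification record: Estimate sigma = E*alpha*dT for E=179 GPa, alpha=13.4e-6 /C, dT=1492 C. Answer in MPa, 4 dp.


sigma = 179*1000 * 13.4e-6 * 1492 = 3578.7112 MPa


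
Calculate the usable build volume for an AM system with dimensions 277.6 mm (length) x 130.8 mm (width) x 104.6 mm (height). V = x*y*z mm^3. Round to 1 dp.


V = 277.6 * 130.8 * 104.6 = 3798034.4 mm^3


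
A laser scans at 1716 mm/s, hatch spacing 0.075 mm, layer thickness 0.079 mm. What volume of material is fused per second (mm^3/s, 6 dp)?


Rate = 1716 * 0.075 * 0.079 = 10.1673 mm^3/s


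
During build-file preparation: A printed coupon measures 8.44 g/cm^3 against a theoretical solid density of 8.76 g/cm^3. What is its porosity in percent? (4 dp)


Porosity = (1-8.44/8.76)*100 = 3.653 %


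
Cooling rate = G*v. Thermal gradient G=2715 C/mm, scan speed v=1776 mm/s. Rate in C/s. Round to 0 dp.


CR = 2715 * 1776 = 4821840 C/s


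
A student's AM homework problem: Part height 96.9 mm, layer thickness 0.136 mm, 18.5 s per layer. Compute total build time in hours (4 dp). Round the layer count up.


Layers = ceil(96.9/0.136) = 713
t = 713 * 18.5 / 3600 = 3.664 hrs


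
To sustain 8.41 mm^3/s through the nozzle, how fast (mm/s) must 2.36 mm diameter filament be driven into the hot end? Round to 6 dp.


A = pi*(2.36/2)^2 = 4.374354
v = 8.41 / 4.374354 = 1.92257 mm/s


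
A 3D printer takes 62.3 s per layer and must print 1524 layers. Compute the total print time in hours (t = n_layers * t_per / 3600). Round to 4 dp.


t = 1524 * 62.3 / 3600 = 26.3737 hrs


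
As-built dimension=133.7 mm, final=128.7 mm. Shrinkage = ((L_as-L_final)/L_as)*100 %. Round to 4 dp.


Shrinkage = ((133.7-128.7)/133.7)*100 = 3.7397 %


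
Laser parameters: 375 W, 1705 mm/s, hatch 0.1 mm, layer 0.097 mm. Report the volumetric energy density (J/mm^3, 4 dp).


E = 375 / (1705*0.1*0.097) = 22.6744 J/mm^3


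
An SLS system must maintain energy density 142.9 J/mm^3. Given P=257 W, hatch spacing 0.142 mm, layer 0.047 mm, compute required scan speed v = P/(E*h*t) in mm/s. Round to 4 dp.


v = 257 / (142.9*0.142*0.047) = 269.4726 mm/s


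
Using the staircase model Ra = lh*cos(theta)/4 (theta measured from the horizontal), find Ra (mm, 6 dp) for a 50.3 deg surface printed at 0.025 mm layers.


Ra = 0.025 * cos(50.3) / 4 = 0.003992 mm


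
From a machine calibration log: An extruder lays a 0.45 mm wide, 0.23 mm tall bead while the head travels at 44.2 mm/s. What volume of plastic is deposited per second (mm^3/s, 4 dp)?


Rate = 0.45 * 0.23 * 44.2 = 4.5747 mm^3/s


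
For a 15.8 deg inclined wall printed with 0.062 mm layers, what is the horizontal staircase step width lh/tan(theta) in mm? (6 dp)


step = 0.062 / tan(15.8) = 0.219103 mm


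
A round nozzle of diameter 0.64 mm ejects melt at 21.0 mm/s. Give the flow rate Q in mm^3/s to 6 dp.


A = pi*(0.64/2)^2 = 0.32169909 mm^2
Q = 0.32169909 * 21.0 = 6.755681 mm^3/s


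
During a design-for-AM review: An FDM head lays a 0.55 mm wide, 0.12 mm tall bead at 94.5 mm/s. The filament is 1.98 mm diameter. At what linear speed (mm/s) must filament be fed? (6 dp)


Q = 0.55 * 0.12 * 94.5 = 6.237 mm^3/s
A_fil = pi*(1.98/2)^2 = 3.07907496 mm^2
v_feed = 6.237 / 3.07907496 = 2.025608 mm/s


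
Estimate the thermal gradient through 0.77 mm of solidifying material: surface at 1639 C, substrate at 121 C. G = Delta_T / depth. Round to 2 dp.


G = (1639-121)/0.77 = 1971.43 C/mm


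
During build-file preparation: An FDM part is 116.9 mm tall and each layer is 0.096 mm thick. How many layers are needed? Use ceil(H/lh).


Layers = ceil(116.9/0.096) = 1218


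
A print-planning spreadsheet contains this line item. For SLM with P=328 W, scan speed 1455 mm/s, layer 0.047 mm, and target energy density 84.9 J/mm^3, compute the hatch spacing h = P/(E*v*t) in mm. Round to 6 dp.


h = 328 / (84.9*1455*0.047) = 0.056494 mm


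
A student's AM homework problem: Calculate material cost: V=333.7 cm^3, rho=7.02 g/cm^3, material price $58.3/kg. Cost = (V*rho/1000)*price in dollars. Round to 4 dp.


Mass = 333.7*7.02/1000 = 2.342574 kg
Cost = 2.342574 * 58.3 = 136.5721 $


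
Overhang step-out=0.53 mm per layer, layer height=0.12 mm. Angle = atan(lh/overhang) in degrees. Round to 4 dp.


angle = atan(0.12/0.53) = 12.7575 degrees


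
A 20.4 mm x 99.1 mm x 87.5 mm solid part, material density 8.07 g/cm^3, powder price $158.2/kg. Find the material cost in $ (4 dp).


V = 20.4 * 99.1 * 87.5 = 176893.5 mm^3 = 176.8935 cm^3
Mass = 176.8935 * 8.07 / 1000 = 1.42753055 kg
Cost = 1.42753055 * 158.2 = 225.8353 $


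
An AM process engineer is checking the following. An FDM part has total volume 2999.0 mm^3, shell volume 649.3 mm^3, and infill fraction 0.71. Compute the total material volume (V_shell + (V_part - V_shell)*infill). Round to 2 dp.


V_infill = (2999.0 - 649.3) * 0.71 = 1668.29
V_total = 649.3 + 1668.29 = 2317.59 mm^3


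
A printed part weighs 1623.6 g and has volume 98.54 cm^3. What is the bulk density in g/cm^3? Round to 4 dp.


rho = 1623.6 / 98.54 = 16.4766 g/cm^3


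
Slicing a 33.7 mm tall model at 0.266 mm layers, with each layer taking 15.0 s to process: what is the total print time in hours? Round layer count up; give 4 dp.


Layers = ceil(33.7/0.266) = 127
t = 127 * 15.0 / 3600 = 0.5292 hrs


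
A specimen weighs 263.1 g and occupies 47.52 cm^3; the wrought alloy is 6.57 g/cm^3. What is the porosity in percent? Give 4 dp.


rho_part = 263.1 / 47.52 = 5.53661616 g/cm^3
Porosity = (1 - 5.53661616/6.57)*100 = 15.7288 %


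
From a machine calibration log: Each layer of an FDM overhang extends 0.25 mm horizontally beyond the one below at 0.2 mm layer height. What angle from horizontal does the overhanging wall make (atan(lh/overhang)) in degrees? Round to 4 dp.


angle = atan(0.2/0.25) = 38.6598 degrees


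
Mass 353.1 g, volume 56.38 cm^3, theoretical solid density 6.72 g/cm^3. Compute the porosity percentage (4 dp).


rho_part = 353.1 / 56.38 = 6.26285917 g/cm^3
Porosity = (1 - 6.26285917/6.72)*100 = 6.8027 %


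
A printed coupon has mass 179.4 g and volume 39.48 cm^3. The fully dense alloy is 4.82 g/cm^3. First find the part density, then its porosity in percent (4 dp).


rho_part = 179.4 / 39.48 = 4.54407295 g/cm^3
Porosity = (1 - 4.54407295/4.82)*100 = 5.7246 %


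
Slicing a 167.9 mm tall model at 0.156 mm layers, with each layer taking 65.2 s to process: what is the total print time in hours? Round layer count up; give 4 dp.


Layers = ceil(167.9/0.156) = 1077
t = 1077 * 65.2 / 3600 = 19.5057 hrs


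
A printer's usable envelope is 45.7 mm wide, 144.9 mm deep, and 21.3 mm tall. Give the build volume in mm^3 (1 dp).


V = 45.7 * 144.9 * 21.3 = 141047.1 mm^3


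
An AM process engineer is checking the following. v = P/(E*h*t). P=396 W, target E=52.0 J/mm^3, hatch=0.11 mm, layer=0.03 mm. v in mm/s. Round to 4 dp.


v = 396 / (52.0*0.11*0.03) = 2307.6923 mm/s


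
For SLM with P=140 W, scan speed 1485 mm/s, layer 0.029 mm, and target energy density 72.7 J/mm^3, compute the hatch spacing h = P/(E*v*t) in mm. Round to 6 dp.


h = 140 / (72.7*1485*0.029) = 0.044717 mm


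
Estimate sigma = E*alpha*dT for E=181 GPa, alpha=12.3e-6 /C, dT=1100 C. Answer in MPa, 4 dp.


sigma = 181*1000 * 12.3e-6 * 1100 = 2448.93 MPa


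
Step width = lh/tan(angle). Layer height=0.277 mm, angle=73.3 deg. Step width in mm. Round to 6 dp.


step = 0.277 / tan(73.3) = 0.083104 mm


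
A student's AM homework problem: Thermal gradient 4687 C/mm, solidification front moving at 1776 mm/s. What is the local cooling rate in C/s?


CR = 4687 * 1776 = 8324112 C/s


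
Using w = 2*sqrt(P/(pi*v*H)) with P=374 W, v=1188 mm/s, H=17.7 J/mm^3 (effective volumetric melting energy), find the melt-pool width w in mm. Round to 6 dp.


w = 2*sqrt(374/(pi*1188*17.7)) = 0.150486 mm


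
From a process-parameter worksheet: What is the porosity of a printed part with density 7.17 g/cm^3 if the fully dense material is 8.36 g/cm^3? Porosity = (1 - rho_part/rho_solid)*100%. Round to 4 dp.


Porosity = (1-7.17/8.36)*100 = 14.2344 %


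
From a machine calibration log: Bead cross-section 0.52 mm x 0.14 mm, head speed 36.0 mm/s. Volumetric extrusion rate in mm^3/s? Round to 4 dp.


Rate = 0.52 * 0.14 * 36.0 = 2.6208 mm^3/s


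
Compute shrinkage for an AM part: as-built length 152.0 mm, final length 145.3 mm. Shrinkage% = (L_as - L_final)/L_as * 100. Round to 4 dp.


Shrinkage = ((152.0-145.3)/152.0)*100 = 4.4079 %


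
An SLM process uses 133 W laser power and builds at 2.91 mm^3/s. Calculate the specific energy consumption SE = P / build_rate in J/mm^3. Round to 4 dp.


SE = 133 / 2.91 = 45.7045 J/mm^3


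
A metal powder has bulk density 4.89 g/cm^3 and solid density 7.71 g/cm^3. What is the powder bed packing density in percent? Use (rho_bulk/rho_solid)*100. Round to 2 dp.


Packing = (4.89/7.71)*100 = 63.42 %


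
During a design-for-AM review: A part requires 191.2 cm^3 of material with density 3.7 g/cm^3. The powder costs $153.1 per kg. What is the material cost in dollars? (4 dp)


Mass = 191.2*3.7/1000 = 0.70744 kg
Cost = 0.70744 * 153.1 = 108.3091 $


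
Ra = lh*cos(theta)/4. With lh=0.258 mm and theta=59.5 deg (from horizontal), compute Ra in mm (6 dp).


Ra = 0.258 * cos(59.5) / 4 = 0.032736 mm


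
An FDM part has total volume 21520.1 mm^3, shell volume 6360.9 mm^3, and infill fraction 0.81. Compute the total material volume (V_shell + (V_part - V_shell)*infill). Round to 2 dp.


V_infill = (21520.1 - 6360.9) * 0.81 = 12278.95
V_total = 6360.9 + 12278.95 = 18639.85 mm^3


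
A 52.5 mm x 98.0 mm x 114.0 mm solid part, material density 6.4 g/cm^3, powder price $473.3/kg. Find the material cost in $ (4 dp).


V = 52.5 * 98.0 * 114.0 = 586530.0 mm^3 = 586.53 cm^3
Mass = 586.53 * 6.4 / 1000 = 3.753792 kg
Cost = 3.753792 * 473.3 = 1776.6698 $


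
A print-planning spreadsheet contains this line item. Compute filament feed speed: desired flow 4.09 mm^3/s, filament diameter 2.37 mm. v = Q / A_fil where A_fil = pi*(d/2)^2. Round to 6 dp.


A = pi*(2.37/2)^2 = 4.411503
v = 4.09 / 4.411503 = 0.927122 mm/s


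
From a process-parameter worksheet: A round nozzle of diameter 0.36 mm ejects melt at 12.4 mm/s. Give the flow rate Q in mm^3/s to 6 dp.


A = pi*(0.36/2)^2 = 0.1017876 mm^2
Q = 0.1017876 * 12.4 = 1.262166 mm^3/s


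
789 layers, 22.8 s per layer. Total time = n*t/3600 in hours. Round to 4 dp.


t = 789 * 22.8 / 3600 = 4.997 hrs


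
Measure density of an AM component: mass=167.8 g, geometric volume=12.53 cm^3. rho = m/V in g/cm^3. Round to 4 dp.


rho = 167.8 / 12.53 = 13.3919 g/cm^3


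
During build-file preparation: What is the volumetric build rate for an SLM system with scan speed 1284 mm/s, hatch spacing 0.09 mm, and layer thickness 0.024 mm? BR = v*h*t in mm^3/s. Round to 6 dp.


Rate = 1284 * 0.09 * 0.024 = 2.77344 mm^3/s


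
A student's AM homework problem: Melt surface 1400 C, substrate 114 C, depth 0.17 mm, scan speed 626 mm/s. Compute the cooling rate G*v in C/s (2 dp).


G = (1400-114)/0.17 = 7564.70588235 C/mm
CR = 7564.70588235 * 626 = 4735505.88 C/s


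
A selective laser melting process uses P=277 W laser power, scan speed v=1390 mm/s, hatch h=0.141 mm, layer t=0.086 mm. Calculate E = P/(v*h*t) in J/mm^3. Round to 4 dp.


E = 277 / (1390*0.141*0.086) = 16.4342 J/mm^3


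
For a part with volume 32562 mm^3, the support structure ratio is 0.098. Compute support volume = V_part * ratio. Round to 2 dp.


V_support = 32562 * 0.098 = 3191.08 mm^3


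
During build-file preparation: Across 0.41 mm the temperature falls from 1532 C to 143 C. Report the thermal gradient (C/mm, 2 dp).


G = (1532-143)/0.41 = 3387.8 C/mm


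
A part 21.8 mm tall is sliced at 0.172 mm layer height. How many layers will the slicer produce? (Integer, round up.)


Layers = ceil(21.8/0.172) = 127


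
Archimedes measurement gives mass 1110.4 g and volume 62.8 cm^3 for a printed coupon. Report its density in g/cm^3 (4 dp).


rho = 1110.4 / 62.8 = 17.6815 g/cm^3


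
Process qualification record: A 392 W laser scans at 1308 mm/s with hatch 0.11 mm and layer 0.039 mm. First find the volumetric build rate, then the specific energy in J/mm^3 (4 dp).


Build rate = 1308 * 0.11 * 0.039 = 5.61132 mm^3/s
SE = 392 / 5.61132 = 69.8588 J/mm^3


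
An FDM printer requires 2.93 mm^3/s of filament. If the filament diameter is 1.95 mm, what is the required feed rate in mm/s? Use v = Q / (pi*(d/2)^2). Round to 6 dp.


A = pi*(1.95/2)^2 = 2.986477
v = 2.93 / 2.986477 = 0.981089 mm/s


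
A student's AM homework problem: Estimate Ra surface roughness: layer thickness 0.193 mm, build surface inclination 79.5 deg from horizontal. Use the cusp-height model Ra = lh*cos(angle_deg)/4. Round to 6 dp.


Ra = 0.193 * cos(79.5) / 4 = 0.008793 mm


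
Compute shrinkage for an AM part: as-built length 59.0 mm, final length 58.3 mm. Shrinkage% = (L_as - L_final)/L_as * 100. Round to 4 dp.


Shrinkage = ((59.0-58.3)/59.0)*100 = 1.1864 %


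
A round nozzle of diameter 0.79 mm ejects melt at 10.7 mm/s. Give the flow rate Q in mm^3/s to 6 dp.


A = pi*(0.79/2)^2 = 0.49016699 mm^2
Q = 0.49016699 * 10.7 = 5.244787 mm^3/s


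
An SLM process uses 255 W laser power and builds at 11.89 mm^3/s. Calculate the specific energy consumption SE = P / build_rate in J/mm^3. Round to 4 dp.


SE = 255 / 11.89 = 21.4466 J/mm^3


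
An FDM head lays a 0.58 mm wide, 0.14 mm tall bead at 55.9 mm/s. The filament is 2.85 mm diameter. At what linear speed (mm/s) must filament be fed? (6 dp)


Q = 0.58 * 0.14 * 55.9 = 4.53908 mm^3/s
A_fil = pi*(2.85/2)^2 = 6.37939658 mm^2
v_feed = 4.53908 / 6.37939658 = 0.711522 mm/s


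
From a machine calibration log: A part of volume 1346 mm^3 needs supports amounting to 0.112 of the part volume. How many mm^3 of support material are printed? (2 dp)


V_support = 1346 * 0.112 = 150.75 mm^3


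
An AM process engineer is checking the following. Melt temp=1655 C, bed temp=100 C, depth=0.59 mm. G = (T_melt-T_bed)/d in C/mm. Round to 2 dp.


G = (1655-100)/0.59 = 2635.59 C/mm


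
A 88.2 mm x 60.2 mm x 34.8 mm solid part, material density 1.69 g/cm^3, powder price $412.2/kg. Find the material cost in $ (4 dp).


V = 88.2 * 60.2 * 34.8 = 184775.472 mm^3 = 184.775472 cm^3
Mass = 184.775472 * 1.69 / 1000 = 0.31227055 kg
Cost = 0.31227055 * 412.2 = 128.7179 $


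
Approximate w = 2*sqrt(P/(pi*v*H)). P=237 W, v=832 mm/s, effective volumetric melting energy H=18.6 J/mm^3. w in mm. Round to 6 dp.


w = 2*sqrt(237/(pi*832*18.6)) = 0.13964 mm


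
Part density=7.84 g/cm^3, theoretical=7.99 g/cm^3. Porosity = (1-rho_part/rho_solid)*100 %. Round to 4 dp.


Porosity = (1-7.84/7.99)*100 = 1.8773 %


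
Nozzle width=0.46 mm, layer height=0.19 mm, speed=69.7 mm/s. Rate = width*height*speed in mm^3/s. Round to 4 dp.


Rate = 0.46 * 0.19 * 69.7 = 6.0918 mm^3/s


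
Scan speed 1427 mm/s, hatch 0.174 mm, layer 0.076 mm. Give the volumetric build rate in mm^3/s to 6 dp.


Rate = 1427 * 0.174 * 0.076 = 18.870648 mm^3/s


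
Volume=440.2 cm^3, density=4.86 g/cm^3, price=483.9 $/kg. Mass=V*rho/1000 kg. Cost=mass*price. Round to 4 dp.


Mass = 440.2*4.86/1000 = 2.139372 kg
Cost = 2.139372 * 483.9 = 1035.2421 $


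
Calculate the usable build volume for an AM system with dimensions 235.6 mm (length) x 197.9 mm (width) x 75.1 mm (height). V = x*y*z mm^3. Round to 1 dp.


V = 235.6 * 197.9 * 75.1 = 3501555.5 mm^3


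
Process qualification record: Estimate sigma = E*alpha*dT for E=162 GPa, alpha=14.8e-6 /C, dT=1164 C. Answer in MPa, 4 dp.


sigma = 162*1000 * 14.8e-6 * 1164 = 2790.8064 MPa


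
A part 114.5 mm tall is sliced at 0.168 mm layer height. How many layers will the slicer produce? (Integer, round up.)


Layers = ceil(114.5/0.168) = 682


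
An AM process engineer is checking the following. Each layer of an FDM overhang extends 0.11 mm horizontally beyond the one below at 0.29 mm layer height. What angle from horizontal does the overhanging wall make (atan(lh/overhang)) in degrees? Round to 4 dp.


angle = atan(0.29/0.11) = 69.2277 degrees


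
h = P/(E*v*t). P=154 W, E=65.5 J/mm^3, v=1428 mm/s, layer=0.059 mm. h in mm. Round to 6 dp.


h = 154 / (65.5*1428*0.059) = 0.027906 mm


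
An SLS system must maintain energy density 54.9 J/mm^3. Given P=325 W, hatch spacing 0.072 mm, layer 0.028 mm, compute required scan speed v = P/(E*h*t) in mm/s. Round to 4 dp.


v = 325 / (54.9*0.072*0.028) = 2936.4357 mm/s


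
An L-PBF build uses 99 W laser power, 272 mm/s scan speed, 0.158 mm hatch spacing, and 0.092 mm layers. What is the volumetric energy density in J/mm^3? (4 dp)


E = 99 / (272*0.158*0.092) = 25.0393 J/mm^3


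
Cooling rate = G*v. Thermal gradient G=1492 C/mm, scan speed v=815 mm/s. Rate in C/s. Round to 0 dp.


CR = 1492 * 815 = 1215980 C/s


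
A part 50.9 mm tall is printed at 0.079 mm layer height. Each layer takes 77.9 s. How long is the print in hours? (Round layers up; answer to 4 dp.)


Layers = ceil(50.9/0.079) = 645
t = 645 * 77.9 / 3600 = 13.9571 hrs


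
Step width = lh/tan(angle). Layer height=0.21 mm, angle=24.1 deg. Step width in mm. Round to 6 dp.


step = 0.21 / tan(24.1) = 0.469461 mm


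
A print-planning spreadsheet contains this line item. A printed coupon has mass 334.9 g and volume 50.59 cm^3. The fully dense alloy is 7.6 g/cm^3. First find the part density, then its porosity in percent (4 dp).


rho_part = 334.9 / 50.59 = 6.61988535 g/cm^3
Porosity = (1 - 6.61988535/7.6)*100 = 12.8962 %


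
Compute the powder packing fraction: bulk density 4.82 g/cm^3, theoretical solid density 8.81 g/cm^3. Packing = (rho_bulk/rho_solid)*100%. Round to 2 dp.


Packing = (4.82/8.81)*100 = 54.71 %


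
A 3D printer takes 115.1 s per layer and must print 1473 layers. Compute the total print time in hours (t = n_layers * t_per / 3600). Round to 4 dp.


t = 1473 * 115.1 / 3600 = 47.0951 hrs


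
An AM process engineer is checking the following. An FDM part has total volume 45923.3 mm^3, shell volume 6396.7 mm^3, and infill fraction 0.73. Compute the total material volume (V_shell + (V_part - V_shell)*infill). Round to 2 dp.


V_infill = (45923.3 - 6396.7) * 0.73 = 28854.42
V_total = 6396.7 + 28854.42 = 35251.12 mm^3


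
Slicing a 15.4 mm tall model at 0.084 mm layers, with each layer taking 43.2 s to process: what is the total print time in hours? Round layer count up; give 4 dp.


Layers = ceil(15.4/0.084) = 184
t = 184 * 43.2 / 3600 = 2.208 hrs


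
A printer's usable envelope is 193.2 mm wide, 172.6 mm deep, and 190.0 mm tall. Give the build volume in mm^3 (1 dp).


V = 193.2 * 172.6 * 190.0 = 6335800.8 mm^3


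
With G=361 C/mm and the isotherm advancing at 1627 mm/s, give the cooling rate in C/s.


CR = 361 * 1627 = 587347 C/s


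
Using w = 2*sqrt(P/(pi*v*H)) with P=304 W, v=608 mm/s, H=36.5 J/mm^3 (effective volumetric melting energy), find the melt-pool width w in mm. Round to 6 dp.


w = 2*sqrt(304/(pi*608*36.5)) = 0.132067 mm


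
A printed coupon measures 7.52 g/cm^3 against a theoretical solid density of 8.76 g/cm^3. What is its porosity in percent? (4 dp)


Porosity = (1-7.52/8.76)*100 = 14.1553 %


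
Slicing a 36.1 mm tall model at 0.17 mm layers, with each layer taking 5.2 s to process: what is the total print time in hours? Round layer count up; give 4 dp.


Layers = ceil(36.1/0.17) = 213
t = 213 * 5.2 / 3600 = 0.3077 hrs


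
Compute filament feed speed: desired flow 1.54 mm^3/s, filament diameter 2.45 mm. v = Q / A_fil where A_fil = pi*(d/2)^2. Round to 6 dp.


A = pi*(2.45/2)^2 = 4.714352
v = 1.54 / 4.714352 = 0.326662 mm/s


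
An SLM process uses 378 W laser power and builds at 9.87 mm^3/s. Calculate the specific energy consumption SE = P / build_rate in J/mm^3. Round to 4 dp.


SE = 378 / 9.87 = 38.2979 J/mm^3


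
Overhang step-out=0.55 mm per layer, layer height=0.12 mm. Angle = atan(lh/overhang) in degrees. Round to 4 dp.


angle = atan(0.12/0.55) = 12.308 degrees


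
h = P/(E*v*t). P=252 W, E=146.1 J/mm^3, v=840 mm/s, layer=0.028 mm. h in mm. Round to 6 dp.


h = 252 / (146.1*840*0.028) = 0.073335 mm


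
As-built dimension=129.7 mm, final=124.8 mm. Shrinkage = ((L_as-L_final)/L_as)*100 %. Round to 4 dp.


Shrinkage = ((129.7-124.8)/129.7)*100 = 3.7779 %


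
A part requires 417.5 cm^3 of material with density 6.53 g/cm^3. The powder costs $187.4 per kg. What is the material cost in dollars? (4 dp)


Mass = 417.5*6.53/1000 = 2.726275 kg
Cost = 2.726275 * 187.4 = 510.9039 $


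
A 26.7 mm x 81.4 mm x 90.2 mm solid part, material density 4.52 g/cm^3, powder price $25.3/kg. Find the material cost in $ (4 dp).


V = 26.7 * 81.4 * 90.2 = 196038.876 mm^3 = 196.038876 cm^3
Mass = 196.038876 * 4.52 / 1000 = 0.88609572 kg
Cost = 0.88609572 * 25.3 = 22.4182 $


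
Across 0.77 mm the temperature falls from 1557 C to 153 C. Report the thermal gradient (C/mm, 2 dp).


G = (1557-153)/0.77 = 1823.38 C/mm


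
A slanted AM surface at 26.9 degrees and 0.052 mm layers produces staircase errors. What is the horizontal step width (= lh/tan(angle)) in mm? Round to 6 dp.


step = 0.052 / tan(26.9) = 0.102498 mm


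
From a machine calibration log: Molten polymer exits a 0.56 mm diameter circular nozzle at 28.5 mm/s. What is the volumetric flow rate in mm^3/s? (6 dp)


A = pi*(0.56/2)^2 = 0.24630086 mm^2
Q = 0.24630086 * 28.5 = 7.019575 mm^3/s


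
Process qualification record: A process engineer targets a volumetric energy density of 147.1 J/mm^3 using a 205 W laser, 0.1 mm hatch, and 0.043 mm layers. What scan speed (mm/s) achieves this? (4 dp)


v = 205 / (147.1*0.1*0.043) = 324.0953 mm/s


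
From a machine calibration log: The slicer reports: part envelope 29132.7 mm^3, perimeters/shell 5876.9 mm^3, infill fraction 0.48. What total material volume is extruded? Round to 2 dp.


V_infill = (29132.7 - 5876.9) * 0.48 = 11162.78
V_total = 5876.9 + 11162.78 = 17039.68 mm^3


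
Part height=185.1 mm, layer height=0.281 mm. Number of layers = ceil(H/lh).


Layers = ceil(185.1/0.281) = 659


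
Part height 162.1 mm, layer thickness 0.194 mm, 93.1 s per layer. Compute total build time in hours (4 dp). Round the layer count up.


Layers = ceil(162.1/0.194) = 836
t = 836 * 93.1 / 3600 = 21.6199 hrs


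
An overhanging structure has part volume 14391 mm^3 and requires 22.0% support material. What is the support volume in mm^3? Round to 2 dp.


V_support = 14391 * 0.22 = 3166.02 mm^3


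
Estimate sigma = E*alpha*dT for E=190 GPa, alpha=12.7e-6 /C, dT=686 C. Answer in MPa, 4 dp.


sigma = 190*1000 * 12.7e-6 * 686 = 1655.318 MPa


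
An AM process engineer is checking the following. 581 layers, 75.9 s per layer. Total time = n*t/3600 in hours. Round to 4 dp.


t = 581 * 75.9 / 3600 = 12.2494 hrs


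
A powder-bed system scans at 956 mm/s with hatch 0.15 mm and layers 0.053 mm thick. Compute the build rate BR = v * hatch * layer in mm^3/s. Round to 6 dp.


Rate = 956 * 0.15 * 0.053 = 7.6002 mm^3/s


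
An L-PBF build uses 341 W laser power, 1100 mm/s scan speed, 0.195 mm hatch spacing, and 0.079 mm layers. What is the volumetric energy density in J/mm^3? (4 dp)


E = 341 / (1100*0.195*0.079) = 20.1233 J/mm^3


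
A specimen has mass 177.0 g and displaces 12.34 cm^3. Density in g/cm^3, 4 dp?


rho = 177.0 / 12.34 = 14.3436 g/cm^3


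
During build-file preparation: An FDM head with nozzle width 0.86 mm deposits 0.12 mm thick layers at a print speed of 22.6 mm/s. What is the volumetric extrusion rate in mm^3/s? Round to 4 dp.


Rate = 0.86 * 0.12 * 22.6 = 2.3323 mm^3/s


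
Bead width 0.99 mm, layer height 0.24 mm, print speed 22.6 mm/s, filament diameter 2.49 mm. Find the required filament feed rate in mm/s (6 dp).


Q = 0.99 * 0.24 * 22.6 = 5.36976 mm^3/s
A_fil = pi*(2.49/2)^2 = 4.86954715 mm^2
v_feed = 5.36976 / 4.86954715 = 1.102723 mm/s


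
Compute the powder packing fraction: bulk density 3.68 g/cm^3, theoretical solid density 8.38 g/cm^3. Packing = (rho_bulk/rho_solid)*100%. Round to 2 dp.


Packing = (3.68/8.38)*100 = 43.91 %


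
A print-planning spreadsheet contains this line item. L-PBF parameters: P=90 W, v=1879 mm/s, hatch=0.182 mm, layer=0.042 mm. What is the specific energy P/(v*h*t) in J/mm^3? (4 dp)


Build rate = 1879 * 0.182 * 0.042 = 14.363076 mm^3/s
SE = 90 / 14.363076 = 6.2661 J/mm^3


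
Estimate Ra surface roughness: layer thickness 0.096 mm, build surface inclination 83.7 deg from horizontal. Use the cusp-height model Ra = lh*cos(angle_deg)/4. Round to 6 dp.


Ra = 0.096 * cos(83.7) / 4 = 0.002634 mm


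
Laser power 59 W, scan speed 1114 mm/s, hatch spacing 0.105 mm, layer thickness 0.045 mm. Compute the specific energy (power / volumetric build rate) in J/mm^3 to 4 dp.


Build rate = 1114 * 0.105 * 0.045 = 5.26365 mm^3/s
SE = 59 / 5.26365 = 11.209 J/mm^3


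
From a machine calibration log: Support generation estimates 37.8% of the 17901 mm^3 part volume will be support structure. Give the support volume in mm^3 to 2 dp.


V_support = 17901 * 0.378 = 6766.58 mm^3


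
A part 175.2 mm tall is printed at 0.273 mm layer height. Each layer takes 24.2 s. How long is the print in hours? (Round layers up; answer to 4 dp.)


Layers = ceil(175.2/0.273) = 642
t = 642 * 24.2 / 3600 = 4.3157 hrs


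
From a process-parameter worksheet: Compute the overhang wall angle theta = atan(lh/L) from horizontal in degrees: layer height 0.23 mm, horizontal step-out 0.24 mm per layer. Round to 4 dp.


angle = atan(0.23/0.24) = 43.7811 degrees


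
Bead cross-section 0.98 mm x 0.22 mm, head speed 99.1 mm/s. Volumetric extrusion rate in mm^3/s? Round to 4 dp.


Rate = 0.98 * 0.22 * 99.1 = 21.366 mm^3/s


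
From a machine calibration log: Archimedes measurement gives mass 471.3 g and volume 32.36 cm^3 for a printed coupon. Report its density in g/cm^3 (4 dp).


rho = 471.3 / 32.36 = 14.5643 g/cm^3


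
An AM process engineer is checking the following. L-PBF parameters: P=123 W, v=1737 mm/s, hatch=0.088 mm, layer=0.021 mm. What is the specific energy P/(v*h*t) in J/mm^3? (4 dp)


Build rate = 1737 * 0.088 * 0.021 = 3.209976 mm^3/s
SE = 123 / 3.209976 = 38.318 J/mm^3


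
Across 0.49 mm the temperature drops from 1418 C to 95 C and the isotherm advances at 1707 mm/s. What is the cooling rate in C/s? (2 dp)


G = (1418-95)/0.49 = 2700.0 C/mm
CR = 2700.0 * 1707 = 4608900.0 C/s


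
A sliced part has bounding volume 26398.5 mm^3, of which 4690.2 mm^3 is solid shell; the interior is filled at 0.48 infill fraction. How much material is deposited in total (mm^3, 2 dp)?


V_infill = (26398.5 - 4690.2) * 0.48 = 10419.98
V_total = 4690.2 + 10419.98 = 15110.18 mm^3


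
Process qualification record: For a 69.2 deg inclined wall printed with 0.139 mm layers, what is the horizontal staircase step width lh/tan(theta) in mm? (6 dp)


step = 0.139 / tan(69.2) = 0.052801 mm


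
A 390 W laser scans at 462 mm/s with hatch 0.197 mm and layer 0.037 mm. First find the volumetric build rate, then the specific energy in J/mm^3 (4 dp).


Build rate = 462 * 0.197 * 0.037 = 3.367518 mm^3/s
SE = 390 / 3.367518 = 115.8123 J/mm^3


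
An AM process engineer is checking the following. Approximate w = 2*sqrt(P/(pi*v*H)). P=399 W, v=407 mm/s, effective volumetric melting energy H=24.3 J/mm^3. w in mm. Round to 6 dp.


w = 2*sqrt(399/(pi*407*24.3)) = 0.226642 mm


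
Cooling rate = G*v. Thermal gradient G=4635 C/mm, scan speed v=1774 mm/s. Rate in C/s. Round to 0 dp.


CR = 4635 * 1774 = 8222490 C/s


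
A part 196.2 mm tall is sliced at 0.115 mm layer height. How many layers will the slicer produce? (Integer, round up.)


Layers = ceil(196.2/0.115) = 1707


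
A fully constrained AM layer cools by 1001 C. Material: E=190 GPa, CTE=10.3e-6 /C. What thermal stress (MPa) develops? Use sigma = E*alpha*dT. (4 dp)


sigma = 190*1000 * 10.3e-6 * 1001 = 1958.957 MPa


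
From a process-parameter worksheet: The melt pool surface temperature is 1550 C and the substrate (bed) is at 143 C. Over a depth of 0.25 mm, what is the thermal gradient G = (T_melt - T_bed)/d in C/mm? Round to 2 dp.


G = (1550-143)/0.25 = 5628.0 C/mm


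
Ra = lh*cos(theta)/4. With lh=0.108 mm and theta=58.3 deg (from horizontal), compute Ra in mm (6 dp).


Ra = 0.108 * cos(58.3) / 4 = 0.014188 mm


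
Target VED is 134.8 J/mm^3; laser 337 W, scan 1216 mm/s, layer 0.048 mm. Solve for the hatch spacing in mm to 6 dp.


h = 337 / (134.8*1216*0.048) = 0.042832 mm


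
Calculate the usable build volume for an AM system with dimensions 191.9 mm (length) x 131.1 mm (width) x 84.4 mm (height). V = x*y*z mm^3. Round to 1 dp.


V = 191.9 * 131.1 * 84.4 = 2123342.8 mm^3


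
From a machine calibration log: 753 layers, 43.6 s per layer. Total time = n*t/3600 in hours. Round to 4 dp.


t = 753 * 43.6 / 3600 = 9.1197 hrs


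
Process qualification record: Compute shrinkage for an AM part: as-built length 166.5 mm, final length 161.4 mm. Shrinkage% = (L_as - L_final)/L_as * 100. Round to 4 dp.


Shrinkage = ((166.5-161.4)/166.5)*100 = 3.0631 %
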